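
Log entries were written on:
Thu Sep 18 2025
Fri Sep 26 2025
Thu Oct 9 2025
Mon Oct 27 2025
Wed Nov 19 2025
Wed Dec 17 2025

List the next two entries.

Mon Jan 19 2026, Thu Feb 26 2026

The spacing grows by 5 each time: 8, 13, 18, 23, 28 days.
Next gap: 33 days. Wed Dec 17 2025 + 33 days = Mon Jan 19 2026.
Next gap: 38 days. Mon Jan 19 2026 + 38 days = Thu Feb 26 2026.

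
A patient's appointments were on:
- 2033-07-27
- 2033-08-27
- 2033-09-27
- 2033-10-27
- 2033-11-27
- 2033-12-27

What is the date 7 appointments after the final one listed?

Gaps: 31, 31, 30, 31, 30 days — not constant. Every event is on the 27th of the month.
Pattern: the 27th of each month.
Next: January 2034 → 2034-01-27.
February 2034: 2034-02-27.
Next: March 2034 → 2034-03-27.
Next: April 2034 → 2034-04-27.
Next: May 2034 → 2034-05-27.
Next: June 2034 → 2034-06-27.
July 2034: 2034-07-27.

2034-07-27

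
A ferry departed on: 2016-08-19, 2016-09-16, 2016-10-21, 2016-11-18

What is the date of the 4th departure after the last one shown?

These are Fridays at 28- or 35-day spacing (28, 35, 28).
The pattern: 3rd Friday of the month.
3rd Friday of December 2016: 2016-12-16.
January 2017 — 3rd Friday is 2017-01-20.
February 2017 — 3rd Friday is 2017-02-17.
March 2017 — 3rd Friday is 2017-03-17.

2017-03-17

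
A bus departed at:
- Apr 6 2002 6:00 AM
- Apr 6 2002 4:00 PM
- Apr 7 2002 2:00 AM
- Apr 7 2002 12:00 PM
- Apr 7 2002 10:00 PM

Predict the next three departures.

Apr 8 2002 8:00 AM, Apr 8 2002 6:00 PM, Apr 9 2002 4:00 AM

Gaps: 10, 10, 10, 10 hours — each event is 10 hours after the previous one.
Apr 7 2002 10:00 PM + 10 h = Apr 8 2002 8:00 AM.
Apr 8 2002 8:00 AM + 10 h = Apr 8 2002 6:00 PM.
Apr 8 2002 6:00 PM + 10 h = Apr 9 2002 4:00 AM.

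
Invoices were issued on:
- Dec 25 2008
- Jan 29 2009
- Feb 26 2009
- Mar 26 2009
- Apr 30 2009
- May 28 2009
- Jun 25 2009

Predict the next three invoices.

Every date is a Thursday; gaps 35, 28, 28, 35, 28, 28 days.
Each is the last Thursday of its month (at least one falls on the 29th or later, ruling out '4th Thursday').
Last Thursday of July 2009: Jul 30 2009.
August 2009 ends with Thursday Aug 27 2009.
Last Thursday of September 2009: Sep 24 2009.

Jul 30 2009, Aug 27 2009, Sep 24 2009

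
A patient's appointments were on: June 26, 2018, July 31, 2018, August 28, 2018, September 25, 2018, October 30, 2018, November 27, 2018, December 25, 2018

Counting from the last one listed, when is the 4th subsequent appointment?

April 30, 2019

These are Tuesdays with 35, 28, 28, 35, 28, 28-day gaps.
Each is the final Tuesday of its month — July 31, 2018 is past the 28th, so '4th Tuesday' doesn't fit.
Last Tuesday of January 2019: January 29, 2019.
February 2019 ends with Tuesday February 26, 2019.
Last Tuesday of March 2019: March 26, 2019.
Last Tuesday of April 2019: April 30, 2019.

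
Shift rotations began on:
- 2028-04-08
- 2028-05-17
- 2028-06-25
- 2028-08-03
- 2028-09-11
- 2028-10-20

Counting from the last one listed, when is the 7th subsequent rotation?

2029-07-20

The spacing is 39, 39, 39, 39, 39 days — always 39 days.
2028-10-20 + 39 days = 2028-11-28.
2028-11-28 + 39 days = 2029-01-06.
2029-01-06 + 39 days = 2029-02-14.
2029-02-14 + 39 days = 2029-03-25.
2029-03-25 + 39 days = 2029-05-03.
2029-05-03 + 39 days = 2029-06-11.
2029-06-11 + 39 days = 2029-07-20.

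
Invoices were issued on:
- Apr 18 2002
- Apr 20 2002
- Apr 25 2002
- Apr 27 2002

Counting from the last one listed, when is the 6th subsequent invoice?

The gap pattern 2, 5, 2 repeats every 2 events.
These are the Thursdays and Saturdays of each week.
The following Thursday is May 2 2002.
Next Saturday: May 4 2002.
Next Thursday: May 9 2002.
The following Saturday is May 11 2002.
The following Thursday is May 16 2002.
The following Saturday is May 18 2002.

May 18 2002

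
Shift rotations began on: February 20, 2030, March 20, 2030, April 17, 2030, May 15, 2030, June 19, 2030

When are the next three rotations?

July 17, 2030; August 21, 2030; September 18, 2030

Gaps: 28, 28, 28, 35 days — a mix of 28 and 35. Every date is a Wednesday.
Each is the 3rd Wednesday of its month.
July 2030 — 3rd Wednesday is July 17, 2030.
August 2030 — 3rd Wednesday is August 21, 2030.
September 2030 — 3rd Wednesday is September 18, 2030.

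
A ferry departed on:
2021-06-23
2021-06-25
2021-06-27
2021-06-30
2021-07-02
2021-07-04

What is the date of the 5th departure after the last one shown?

The gap pattern 2, 2, 3, 2, 2 repeats every 3 events.
These are the Wednesdays, Fridays and Sundays of each week.
The following Wednesday is 2021-07-07.
The following Friday is 2021-07-09.
The following Sunday is 2021-07-11.
The following Wednesday is 2021-07-14.
Next Friday: 2021-07-16.

2021-07-16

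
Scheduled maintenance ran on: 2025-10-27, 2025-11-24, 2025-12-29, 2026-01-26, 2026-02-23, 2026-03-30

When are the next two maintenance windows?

2026-04-27, 2026-05-25

Every date is a Monday; gaps 28, 35, 28, 28, 35 days.
Each is the last Monday of its month (at least one falls on the 29th or later, ruling out '4th Monday').
Last Monday of April 2026: 2026-04-27.
Last Monday of May 2026: 2026-05-25.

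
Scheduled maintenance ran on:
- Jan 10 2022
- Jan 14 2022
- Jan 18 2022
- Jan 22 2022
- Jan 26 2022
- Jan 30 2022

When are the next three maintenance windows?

Gaps between consecutive events: 4, 4, 4, 4, 4 days — a constant 4-day interval.
Jan 30 2022 + 4 days = Feb 3 2022.
Feb 3 2022 + 4 days = Feb 7 2022.
Feb 7 2022 + 4 days = Feb 11 2022.

Feb 3 2022, Feb 7 2022, Feb 11 2022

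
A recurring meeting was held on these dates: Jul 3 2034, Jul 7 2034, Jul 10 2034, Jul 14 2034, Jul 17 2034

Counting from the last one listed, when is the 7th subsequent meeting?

Gaps: 4, 3, 4, 3 days — not constant, but cyclic with period 2.
The events fall on every Monday and Friday.
Next Friday: Jul 21 2034.
Next Monday: Jul 24 2034.
Next Friday: Jul 28 2034.
Next Monday: Jul 31 2034.
The following Friday is Aug 4 2034.
The following Monday is Aug 7 2034.
Next Friday: Aug 11 2034.

Aug 11 2034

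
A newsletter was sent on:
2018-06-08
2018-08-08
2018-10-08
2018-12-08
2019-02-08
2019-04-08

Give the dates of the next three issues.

2019-06-08, 2019-08-08, 2019-10-08

The day-of-month is always 8 (61, 61, 61, 62, 59 days between events).
So this recurs on the 8th of every 2 months.
June 2019: 2019-06-08.
August 2019: 2019-08-08.
October 2019: 2019-10-08.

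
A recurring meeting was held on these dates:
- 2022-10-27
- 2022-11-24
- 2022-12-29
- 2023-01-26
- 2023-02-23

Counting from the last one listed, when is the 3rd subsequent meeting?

2023-05-25

These are Thursdays with 28, 35, 28, 28-day gaps.
Each is the final Thursday of its month — 2022-12-29 is past the 28th, so '4th Thursday' doesn't fit.
Last Thursday of March 2023: 2023-03-30.
April 2023 ends with Thursday 2023-04-27.
Last Thursday of May 2023: 2023-05-25.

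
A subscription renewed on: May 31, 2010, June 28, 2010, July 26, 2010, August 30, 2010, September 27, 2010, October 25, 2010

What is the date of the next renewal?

Every date is a Monday; gaps 28, 28, 35, 28, 28 days.
Each is the last Monday of its month (at least one falls on the 29th or later, ruling out '4th Monday').
Last Monday of November 2010: November 29, 2010.

November 29, 2010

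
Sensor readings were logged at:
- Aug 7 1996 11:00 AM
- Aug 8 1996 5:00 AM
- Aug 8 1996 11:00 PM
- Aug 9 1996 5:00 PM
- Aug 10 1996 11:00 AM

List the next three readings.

Aug 11 1996 5:00 AM, Aug 11 1996 11:00 PM, Aug 12 1996 5:00 PM

Spacing: 18, 18, 18, 18 h — constant 18 h.
Aug 10 1996 11:00 AM + 18 h = Aug 11 1996 5:00 AM.
Aug 11 1996 5:00 AM + 18 h = Aug 11 1996 11:00 PM.
Aug 11 1996 11:00 PM + 18 h = Aug 12 1996 5:00 PM.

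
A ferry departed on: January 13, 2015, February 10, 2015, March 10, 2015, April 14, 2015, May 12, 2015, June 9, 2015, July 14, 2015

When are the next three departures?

Gaps: 28, 28, 35, 28, 28, 35 days — a mix of 28 and 35. Every date is a Tuesday.
Each is the 2nd Tuesday of its month.
August 2015 — 2nd Tuesday is August 11, 2015.
September 2015 — 2nd Tuesday is September 8, 2015.
2nd Tuesday of October 2015: October 13, 2015.

August 11, 2015; September 8, 2015; October 13, 2015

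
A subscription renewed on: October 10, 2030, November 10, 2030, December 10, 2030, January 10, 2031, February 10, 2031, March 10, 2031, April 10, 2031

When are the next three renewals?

Gaps: 31, 30, 31, 31, 28, 31 days — not constant. Every event is on the 10th of the month.
Pattern: the 10th of each month.
Next: May 2031 → May 10, 2031.
June 2031: June 10, 2031.
Next: July 2031 → July 10, 2031.

May 10, 2031; June 10, 2031; July 10, 2031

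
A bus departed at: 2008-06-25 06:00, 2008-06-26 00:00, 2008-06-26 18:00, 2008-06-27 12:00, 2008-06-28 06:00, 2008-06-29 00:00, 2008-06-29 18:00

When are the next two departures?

2008-06-30 12:00, 2008-07-01 06:00

The interval is a steady 18 hours (18, 18, 18, 18, 18, 18).
2008-06-29 18:00 + 18 h = 2008-06-30 12:00.
2008-06-30 12:00 + 18 h = 2008-07-01 06:00.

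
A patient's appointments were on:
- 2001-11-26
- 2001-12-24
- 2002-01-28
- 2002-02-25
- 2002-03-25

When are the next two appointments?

These are Mondays at 28- or 35-day spacing (28, 35, 28, 28).
The pattern: 4th Monday of the month.
4th Monday of April 2002: 2002-04-22.
4th Monday of May 2002: 2002-05-27.

2002-04-22, 2002-05-27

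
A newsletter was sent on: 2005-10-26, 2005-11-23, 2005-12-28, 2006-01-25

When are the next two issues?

Gaps: 28, 35, 28 days — a mix of 28 and 35. Every date is a Wednesday.
Each is the 4th Wednesday of its month.
February 2006 — 4th Wednesday is 2006-02-22.
4th Wednesday of March 2006: 2006-03-22.

2006-02-22, 2006-03-22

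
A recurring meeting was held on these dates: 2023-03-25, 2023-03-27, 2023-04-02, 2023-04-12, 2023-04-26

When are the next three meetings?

The spacing grows by 4 each time: 2, 6, 10, 14 days.
Next gap: 18 days. 2023-04-26 + 18 days = 2023-05-14.
Next gap: 22 days. 2023-05-14 + 22 days = 2023-06-05.
Next gap: 26 days. 2023-06-05 + 26 days = 2023-07-01.

2023-05-14, 2023-06-05, 2023-07-01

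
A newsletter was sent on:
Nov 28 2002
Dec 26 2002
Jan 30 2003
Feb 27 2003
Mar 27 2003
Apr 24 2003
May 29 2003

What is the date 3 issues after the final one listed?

All Thursdays; the gaps (28, 35, 28, 28, 28, 35) vary with month length.
This is the last Thursday of each month.
Last Thursday of June 2003: Jun 26 2003.
July 2003 ends with Thursday Jul 31 2003.
August 2003 ends with Thursday Aug 28 2003.

Aug 28 2003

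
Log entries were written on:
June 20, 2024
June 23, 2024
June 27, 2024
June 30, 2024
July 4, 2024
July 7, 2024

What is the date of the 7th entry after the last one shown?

August 1, 2024

Every event lands on a Thursday or Sunday (gaps cycle 3, 4, 3, 4, 3).
So the schedule is: every Thursday and Sunday.
Next Thursday: July 11, 2024.
The following Sunday is July 14, 2024.
The following Thursday is July 18, 2024.
The following Sunday is July 21, 2024.
Next Thursday: July 25, 2024.
The following Sunday is July 28, 2024.
The following Thursday is August 1, 2024.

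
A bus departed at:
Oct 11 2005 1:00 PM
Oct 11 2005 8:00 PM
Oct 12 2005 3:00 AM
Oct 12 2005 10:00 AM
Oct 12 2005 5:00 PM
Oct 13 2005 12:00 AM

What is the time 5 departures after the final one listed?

Gaps: 7, 7, 7, 7, 7 hours — each event is 7 hours after the previous one.
Oct 13 2005 12:00 AM + 7 h = Oct 13 2005 7:00 AM.
Oct 13 2005 7:00 AM + 7 h = Oct 13 2005 2:00 PM.
Oct 13 2005 2:00 PM + 7 h = Oct 13 2005 9:00 PM.
Oct 13 2005 9:00 PM + 7 h = Oct 14 2005 4:00 AM.
Oct 14 2005 4:00 AM + 7 h = Oct 14 2005 11:00 AM.

Oct 14 2005 11:00 AM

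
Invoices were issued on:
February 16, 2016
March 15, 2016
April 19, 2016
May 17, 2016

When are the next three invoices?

June 21, 2016; July 19, 2016; August 16, 2016

Gaps: 28, 35, 28 days — a mix of 28 and 35. Every date is a Tuesday.
Each is the 3rd Tuesday of its month.
3rd Tuesday of June 2016: June 21, 2016.
3rd Tuesday of July 2016: July 19, 2016.
3rd Tuesday of August 2016: August 16, 2016.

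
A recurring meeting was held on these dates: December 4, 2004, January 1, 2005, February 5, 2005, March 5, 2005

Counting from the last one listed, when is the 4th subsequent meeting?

All dates are Saturdays, 28, 35, 28 days apart.
Specifically, the 1st Saturday of each month.
1st Saturday of April 2005: April 2, 2005.
1st Saturday of May 2005: May 7, 2005.
1st Saturday of June 2005: June 4, 2005.
July 2005 — 1st Saturday is July 2, 2005.

July 2, 2005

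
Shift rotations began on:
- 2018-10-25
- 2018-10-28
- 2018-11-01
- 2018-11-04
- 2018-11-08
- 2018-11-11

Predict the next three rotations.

2018-11-15, 2018-11-18, 2018-11-22

The gap pattern 3, 4, 3, 4, 3 repeats every 2 events.
These are the Thursdays and Sundays of each week.
The following Thursday is 2018-11-15.
The following Sunday is 2018-11-18.
Next Thursday: 2018-11-22.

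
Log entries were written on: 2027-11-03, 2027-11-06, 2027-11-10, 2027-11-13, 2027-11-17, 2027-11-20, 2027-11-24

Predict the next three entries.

2027-11-27, 2027-12-01, 2027-12-04

Every event lands on a Wednesday or Saturday (gaps cycle 3, 4, 3, 4, 3, 4).
So the schedule is: every Wednesday and Saturday.
The following Saturday is 2027-11-27.
The following Wednesday is 2027-12-01.
Next Saturday: 2027-12-04.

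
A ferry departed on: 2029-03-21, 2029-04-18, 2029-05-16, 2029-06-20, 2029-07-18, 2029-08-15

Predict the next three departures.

These are Wednesdays at 28- or 35-day spacing (28, 28, 35, 28, 28).
The pattern: 3rd Wednesday of the month.
September 2029 — 3rd Wednesday is 2029-09-19.
3rd Wednesday of October 2029: 2029-10-17.
November 2029 — 3rd Wednesday is 2029-11-21.

2029-09-19, 2029-10-17, 2029-11-21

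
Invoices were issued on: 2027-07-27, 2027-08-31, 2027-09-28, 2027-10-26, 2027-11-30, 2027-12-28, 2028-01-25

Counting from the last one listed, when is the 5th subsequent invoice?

2028-06-27

These are Tuesdays with 35, 28, 28, 35, 28, 28-day gaps.
Each is the final Tuesday of its month — 2027-08-31 is past the 28th, so '4th Tuesday' doesn't fit.
Last Tuesday of February 2028: 2028-02-29.
March 2028 ends with Tuesday 2028-03-28.
Last Tuesday of April 2028: 2028-04-25.
Last Tuesday of May 2028: 2028-05-30.
Last Tuesday of June 2028: 2028-06-27.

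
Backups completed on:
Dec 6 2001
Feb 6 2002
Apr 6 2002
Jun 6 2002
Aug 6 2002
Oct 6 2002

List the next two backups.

The day-of-month is always 6 (62, 59, 61, 61, 61 days between events).
So this recurs on the 6th of every 2 months.
Next: December 2002 → Dec 6 2002.
Next: February 2003 → Feb 6 2003.

Dec 6 2002, Feb 6 2003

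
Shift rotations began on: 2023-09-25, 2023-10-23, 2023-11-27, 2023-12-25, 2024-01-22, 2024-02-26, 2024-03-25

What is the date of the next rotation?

2024-04-22

Gaps: 28, 35, 28, 28, 35, 28 days — a mix of 28 and 35. Every date is a Monday.
Each is the 4th Monday of its month.
April 2024 — 4th Monday is 2024-04-22.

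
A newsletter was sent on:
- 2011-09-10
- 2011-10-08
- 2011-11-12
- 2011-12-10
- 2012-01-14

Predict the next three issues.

2012-02-11, 2012-03-10, 2012-04-14

Gaps: 28, 35, 28, 35 days — a mix of 28 and 35. Every date is a Saturday.
Each is the 2nd Saturday of its month.
2nd Saturday of February 2012: 2012-02-11.
2nd Saturday of March 2012: 2012-03-10.
2nd Saturday of April 2012: 2012-04-14.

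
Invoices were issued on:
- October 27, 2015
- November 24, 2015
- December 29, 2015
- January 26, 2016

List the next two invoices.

February 23, 2016; March 29, 2016

All Tuesdays; the gaps (28, 35, 28) vary with month length.
This is the last Tuesday of each month.
Last Tuesday of February 2016: February 23, 2016.
March 2016 ends with Tuesday March 29, 2016.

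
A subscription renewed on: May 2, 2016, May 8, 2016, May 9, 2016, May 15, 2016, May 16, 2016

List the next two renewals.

Every event lands on a Monday or Sunday (gaps cycle 6, 1, 6, 1).
So the schedule is: every Monday and Sunday.
Next Sunday: May 22, 2016.
The following Monday is May 23, 2016.

May 22, 2016; May 23, 2016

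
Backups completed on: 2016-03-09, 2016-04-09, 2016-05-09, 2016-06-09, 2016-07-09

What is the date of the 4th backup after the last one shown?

2016-11-09

The day-of-month is always 9 (31, 30, 31, 30 days between events).
So this recurs on the 9th of each month.
August 2016: 2016-08-09.
Next: September 2016 → 2016-09-09.
Next: October 2016 → 2016-10-09.
November 2016: 2016-11-09.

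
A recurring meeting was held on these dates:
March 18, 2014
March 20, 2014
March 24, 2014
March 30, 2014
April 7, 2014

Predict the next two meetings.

The spacing grows by 2 each time: 2, 4, 6, 8 days.
Next gap: 10 days. April 7, 2014 + 10 days = April 17, 2014.
Next gap: 12 days. April 17, 2014 + 12 days = April 29, 2014.

April 17, 2014; April 29, 2014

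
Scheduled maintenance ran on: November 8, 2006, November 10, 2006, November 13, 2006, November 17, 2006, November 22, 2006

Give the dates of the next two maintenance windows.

November 28, 2006; December 5, 2006

The spacing grows by 1 each time: 2, 3, 4, 5 days.
Next gap: 6 days. November 22, 2006 + 6 days = November 28, 2006.
Next gap: 7 days. November 28, 2006 + 7 days = December 5, 2006.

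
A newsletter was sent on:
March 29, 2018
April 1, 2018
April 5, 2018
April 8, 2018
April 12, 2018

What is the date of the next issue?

April 15, 2018

The gap pattern 3, 4, 3, 4 repeats every 2 events.
These are the Thursdays and Sundays of each week.
Next Sunday: April 15, 2018.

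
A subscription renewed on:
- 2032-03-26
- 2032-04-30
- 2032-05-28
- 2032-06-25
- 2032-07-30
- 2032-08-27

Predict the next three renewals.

2032-09-24, 2032-10-29, 2032-11-26

These are Fridays with 35, 28, 28, 35, 28-day gaps.
Each is the final Friday of its month — 2032-04-30 is past the 28th, so '4th Friday' doesn't fit.
Last Friday of September 2032: 2032-09-24.
Last Friday of October 2032: 2032-10-29.
Last Friday of November 2032: 2032-11-26.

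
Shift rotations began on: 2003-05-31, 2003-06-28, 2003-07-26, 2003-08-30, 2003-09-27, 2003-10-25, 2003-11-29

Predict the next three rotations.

Every date is a Saturday; gaps 28, 28, 35, 28, 28, 35 days.
Each is the last Saturday of its month (at least one falls on the 29th or later, ruling out '4th Saturday').
Last Saturday of December 2003: 2003-12-27.
January 2004 ends with Saturday 2004-01-31.
February 2004 ends with Saturday 2004-02-28.

2003-12-27, 2004-01-31, 2004-02-28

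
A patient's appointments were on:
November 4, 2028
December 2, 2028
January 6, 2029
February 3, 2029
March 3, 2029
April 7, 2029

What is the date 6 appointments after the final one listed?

Gaps: 28, 35, 28, 28, 35 days — a mix of 28 and 35. Every date is a Saturday.
Each is the 1st Saturday of its month.
1st Saturday of May 2029: May 5, 2029.
June 2029 — 1st Saturday is June 2, 2029.
July 2029 — 1st Saturday is July 7, 2029.
August 2029 — 1st Saturday is August 4, 2029.
September 2029 — 1st Saturday is September 1, 2029.
1st Saturday of October 2029: October 6, 2029.

October 6, 2029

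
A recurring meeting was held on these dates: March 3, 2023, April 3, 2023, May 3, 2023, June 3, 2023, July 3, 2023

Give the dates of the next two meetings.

August 3, 2023; September 3, 2023

The day-of-month is always 3 (31, 30, 31, 30 days between events).
So this recurs on the 3rd of each month.
Next: August 2023 → August 3, 2023.
Next: September 2023 → September 3, 2023.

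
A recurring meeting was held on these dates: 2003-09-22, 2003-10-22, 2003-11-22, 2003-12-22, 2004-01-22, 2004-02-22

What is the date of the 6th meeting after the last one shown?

Each date is the 22nd; the gaps (30, 31, 30, 31, 31) track the month lengths.
The rule is the 22nd of each month.
March 2004: 2004-03-22.
Next: April 2004 → 2004-04-22.
Next: May 2004 → 2004-05-22.
Next: June 2004 → 2004-06-22.
July 2004: 2004-07-22.
August 2004: 2004-08-22.

2004-08-22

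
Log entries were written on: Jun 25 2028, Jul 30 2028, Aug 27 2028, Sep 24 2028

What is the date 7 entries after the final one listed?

Apr 29 2029

These are Sundays with 35, 28, 28-day gaps.
Each is the final Sunday of its month — Jul 30 2028 is past the 28th, so '4th Sunday' doesn't fit.
Last Sunday of October 2028: Oct 29 2028.
November 2028 ends with Sunday Nov 26 2028.
December 2028 ends with Sunday Dec 31 2028.
January 2029 ends with Sunday Jan 28 2029.
Last Sunday of February 2029: Feb 25 2029.
March 2029 ends with Sunday Mar 25 2029.
Last Sunday of April 2029: Apr 29 2029.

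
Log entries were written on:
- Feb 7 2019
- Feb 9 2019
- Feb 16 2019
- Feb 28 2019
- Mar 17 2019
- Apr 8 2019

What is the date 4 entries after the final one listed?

The spacing grows by 5 each time: 2, 7, 12, 17, 22 days.
Next gap: 27 days. Apr 8 2019 + 27 days = May 5 2019.
Next gap: 32 days. May 5 2019 + 32 days = Jun 6 2019.
Next gap: 37 days. Jun 6 2019 + 37 days = Jul 13 2019.
Next gap: 42 days. Jul 13 2019 + 42 days = Aug 24 2019.

Aug 24 2019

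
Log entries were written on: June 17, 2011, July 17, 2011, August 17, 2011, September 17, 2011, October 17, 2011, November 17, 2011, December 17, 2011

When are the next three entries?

January 17, 2012; February 17, 2012; March 17, 2012

Each date is the 17th; the gaps (30, 31, 31, 30, 31, 30) track the month lengths.
The rule is the 17th of each month.
Next: January 2012 → January 17, 2012.
Next: February 2012 → February 17, 2012.
March 2012: March 17, 2012.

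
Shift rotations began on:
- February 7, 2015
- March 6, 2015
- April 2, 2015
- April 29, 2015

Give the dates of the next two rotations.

May 26, 2015; June 22, 2015

Every event comes 27 days after the last (27, 27, 27).
April 29, 2015 + 27 days = May 26, 2015.
May 26, 2015 + 27 days = June 22, 2015.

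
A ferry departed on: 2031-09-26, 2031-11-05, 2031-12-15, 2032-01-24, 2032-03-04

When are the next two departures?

Gaps between consecutive events: 40, 40, 40, 40 days — a constant 40-day interval.
2032-03-04 + 40 days = 2032-04-13.
2032-04-13 + 40 days = 2032-05-23.

2032-04-13, 2032-05-23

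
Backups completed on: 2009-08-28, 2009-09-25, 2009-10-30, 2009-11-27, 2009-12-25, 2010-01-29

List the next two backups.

These are Fridays with 28, 35, 28, 28, 35-day gaps.
Each is the final Friday of its month — 2009-10-30 is past the 28th, so '4th Friday' doesn't fit.
February 2010 ends with Friday 2010-02-26.
March 2010 ends with Friday 2010-03-26.

2010-02-26, 2010-03-26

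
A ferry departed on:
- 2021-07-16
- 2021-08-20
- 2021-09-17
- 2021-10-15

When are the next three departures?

2021-11-19, 2021-12-17, 2022-01-21

All dates are Fridays, 35, 28, 28 days apart.
Specifically, the 3rd Friday of each month.
November 2021 — 3rd Friday is 2021-11-19.
December 2021 — 3rd Friday is 2021-12-17.
3rd Friday of January 2022: 2022-01-21.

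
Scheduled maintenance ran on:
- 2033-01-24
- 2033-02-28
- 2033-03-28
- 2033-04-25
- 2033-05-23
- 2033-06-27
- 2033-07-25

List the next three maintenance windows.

These are Mondays at 28- or 35-day spacing (35, 28, 28, 28, 35, 28).
The pattern: 4th Monday of the month.
4th Monday of August 2033: 2033-08-22.
September 2033 — 4th Monday is 2033-09-26.
October 2033 — 4th Monday is 2033-10-24.

2033-08-22, 2033-09-26, 2033-10-24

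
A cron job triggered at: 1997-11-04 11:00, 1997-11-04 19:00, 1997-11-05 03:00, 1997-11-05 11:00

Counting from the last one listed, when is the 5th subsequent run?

The interval is a steady 8 hours (8, 8, 8).
1997-11-05 11:00 + 8 h = 1997-11-05 19:00.
1997-11-05 19:00 + 8 h = 1997-11-06 03:00.
1997-11-06 03:00 + 8 h = 1997-11-06 11:00.
1997-11-06 11:00 + 8 h = 1997-11-06 19:00.
1997-11-06 19:00 + 8 h = 1997-11-07 03:00.

1997-11-07 03:00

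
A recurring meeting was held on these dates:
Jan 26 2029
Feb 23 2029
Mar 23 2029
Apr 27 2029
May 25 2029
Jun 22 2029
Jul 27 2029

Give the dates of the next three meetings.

Aug 24 2029, Sep 28 2029, Oct 26 2029

All dates are Fridays, 28, 28, 35, 28, 28, 35 days apart.
Specifically, the 4th Friday of each month.
4th Friday of August 2029: Aug 24 2029.
4th Friday of September 2029: Sep 28 2029.
October 2029 — 4th Friday is Oct 26 2029.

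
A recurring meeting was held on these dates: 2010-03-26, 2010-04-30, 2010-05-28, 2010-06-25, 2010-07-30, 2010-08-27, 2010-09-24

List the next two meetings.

These are Fridays with 35, 28, 28, 35, 28, 28-day gaps.
Each is the final Friday of its month — 2010-04-30 is past the 28th, so '4th Friday' doesn't fit.
Last Friday of October 2010: 2010-10-29.
November 2010 ends with Friday 2010-11-26.

2010-10-29, 2010-11-26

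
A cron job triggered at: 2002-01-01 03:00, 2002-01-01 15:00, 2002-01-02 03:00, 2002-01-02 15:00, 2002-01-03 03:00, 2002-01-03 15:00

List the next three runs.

Gaps: 12, 12, 12, 12, 12 hours — each event is 12 hours after the previous one.
2002-01-03 15:00 + 12 h = 2002-01-04 03:00.
2002-01-04 03:00 + 12 h = 2002-01-04 15:00.
2002-01-04 15:00 + 12 h = 2002-01-05 03:00.

2002-01-04 03:00, 2002-01-04 15:00, 2002-01-05 03:00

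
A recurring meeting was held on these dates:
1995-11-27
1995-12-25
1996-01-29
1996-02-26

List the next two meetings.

All Mondays; the gaps (28, 35, 28) vary with month length.
This is the last Monday of each month.
Last Monday of March 1996: 1996-03-25.
Last Monday of April 1996: 1996-04-29.

1996-03-25, 1996-04-29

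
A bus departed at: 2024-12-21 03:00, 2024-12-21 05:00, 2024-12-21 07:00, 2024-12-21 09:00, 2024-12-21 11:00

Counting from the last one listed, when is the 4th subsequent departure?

Gaps: 2, 2, 2, 2 hours — each event is 2 hours after the previous one.
2024-12-21 11:00 + 2 h = 2024-12-21 13:00.
2024-12-21 13:00 + 2 h = 2024-12-21 15:00.
2024-12-21 15:00 + 2 h = 2024-12-21 17:00.
2024-12-21 17:00 + 2 h = 2024-12-21 19:00.

2024-12-21 19:00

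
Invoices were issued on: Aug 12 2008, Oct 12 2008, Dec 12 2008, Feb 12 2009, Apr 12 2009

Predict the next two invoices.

Jun 12 2009, Aug 12 2009

The day-of-month is always 12 (61, 61, 62, 59 days between events).
So this recurs on the 12th of every 2 months.
Next: June 2009 → Jun 12 2009.
August 2009: Aug 12 2009.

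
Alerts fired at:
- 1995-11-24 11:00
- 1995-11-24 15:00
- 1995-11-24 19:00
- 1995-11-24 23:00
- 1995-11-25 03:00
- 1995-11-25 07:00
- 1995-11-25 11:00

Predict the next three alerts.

1995-11-25 15:00, 1995-11-25 19:00, 1995-11-25 23:00

Spacing: 4, 4, 4, 4, 4, 4 h — constant 4 h.
1995-11-25 11:00 + 4 h = 1995-11-25 15:00.
1995-11-25 15:00 + 4 h = 1995-11-25 19:00.
1995-11-25 19:00 + 4 h = 1995-11-25 23:00.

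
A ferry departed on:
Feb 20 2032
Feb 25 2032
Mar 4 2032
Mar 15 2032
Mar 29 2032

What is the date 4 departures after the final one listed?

Jun 23 2032

Intervals are 5, 8, 11, 14 days — an arithmetic progression with common difference 3.
Next gap: 17 days. Mar 29 2032 + 17 days = Apr 15 2032.
Next gap: 20 days. Apr 15 2032 + 20 days = May 5 2032.
Next gap: 23 days. May 5 2032 + 23 days = May 28 2032.
Next gap: 26 days. May 28 2032 + 26 days = Jun 23 2032.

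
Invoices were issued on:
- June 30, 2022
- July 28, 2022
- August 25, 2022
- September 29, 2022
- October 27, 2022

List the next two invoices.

November 24, 2022; December 29, 2022

These are Thursdays with 28, 28, 35, 28-day gaps.
Each is the final Thursday of its month — June 30, 2022 is past the 28th, so '4th Thursday' doesn't fit.
November 2022 ends with Thursday November 24, 2022.
December 2022 ends with Thursday December 29, 2022.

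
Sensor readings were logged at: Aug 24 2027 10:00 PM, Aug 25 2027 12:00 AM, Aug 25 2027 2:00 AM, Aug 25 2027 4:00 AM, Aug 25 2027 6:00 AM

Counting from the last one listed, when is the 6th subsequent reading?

Aug 25 2027 6:00 PM

Gaps: 2, 2, 2, 2 hours — each event is 2 hours after the previous one.
Aug 25 2027 6:00 AM + 2 h = Aug 25 2027 8:00 AM.
Aug 25 2027 8:00 AM + 2 h = Aug 25 2027 10:00 AM.
Aug 25 2027 10:00 AM + 2 h = Aug 25 2027 12:00 PM.
Aug 25 2027 12:00 PM + 2 h = Aug 25 2027 2:00 PM.
Aug 25 2027 2:00 PM + 2 h = Aug 25 2027 4:00 PM.
Aug 25 2027 4:00 PM + 2 h = Aug 25 2027 6:00 PM.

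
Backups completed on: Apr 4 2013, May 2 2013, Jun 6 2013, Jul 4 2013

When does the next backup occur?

Aug 1 2013

All dates are Thursdays, 28, 35, 28 days apart.
Specifically, the 1st Thursday of each month.
1st Thursday of August 2013: Aug 1 2013.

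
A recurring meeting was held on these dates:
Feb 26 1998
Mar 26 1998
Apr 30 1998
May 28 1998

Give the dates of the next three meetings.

These are Thursdays with 28, 35, 28-day gaps.
Each is the final Thursday of its month — Apr 30 1998 is past the 28th, so '4th Thursday' doesn't fit.
June 1998 ends with Thursday Jun 25 1998.
Last Thursday of July 1998: Jul 30 1998.
August 1998 ends with Thursday Aug 27 1998.

Jun 25 1998, Jul 30 1998, Aug 27 1998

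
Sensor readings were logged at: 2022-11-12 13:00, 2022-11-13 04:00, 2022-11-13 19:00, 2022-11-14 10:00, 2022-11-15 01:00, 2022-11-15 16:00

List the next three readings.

2022-11-16 07:00, 2022-11-16 22:00, 2022-11-17 13:00

Spacing: 15, 15, 15, 15, 15 h — constant 15 h.
2022-11-15 16:00 + 15 h = 2022-11-16 07:00.
2022-11-16 07:00 + 15 h = 2022-11-16 22:00.
2022-11-16 22:00 + 15 h = 2022-11-17 13:00.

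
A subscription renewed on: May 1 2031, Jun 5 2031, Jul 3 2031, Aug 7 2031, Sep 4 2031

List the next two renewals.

These are Thursdays at 28- or 35-day spacing (35, 28, 35, 28).
The pattern: 1st Thursday of the month.
October 2031 — 1st Thursday is Oct 2 2031.
1st Thursday of November 2031: Nov 6 2031.

Oct 2 2031, Nov 6 2031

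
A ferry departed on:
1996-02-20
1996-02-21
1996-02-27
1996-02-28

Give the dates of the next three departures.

Every event lands on a Tuesday or Wednesday (gaps cycle 1, 6, 1).
So the schedule is: every Tuesday and Wednesday.
Next Tuesday: 1996-03-05.
Next Wednesday: 1996-03-06.
Next Tuesday: 1996-03-12.

1996-03-05, 1996-03-06, 1996-03-12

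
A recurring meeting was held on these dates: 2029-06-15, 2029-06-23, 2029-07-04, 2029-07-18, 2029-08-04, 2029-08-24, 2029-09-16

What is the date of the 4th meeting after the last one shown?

Gaps: 8, 11, 14, 17, 20, 23 days — each gap is 3 larger than the previous one.
Next gap: 26 days. 2029-09-16 + 26 days = 2029-10-12.
Next gap: 29 days. 2029-10-12 + 29 days = 2029-11-10.
Next gap: 32 days. 2029-11-10 + 32 days = 2029-12-12.
Next gap: 35 days. 2029-12-12 + 35 days = 2030-01-16.

2030-01-16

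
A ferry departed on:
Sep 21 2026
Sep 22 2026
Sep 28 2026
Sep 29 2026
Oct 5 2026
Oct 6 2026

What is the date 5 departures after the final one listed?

Oct 26 2026

Every event lands on a Monday or Tuesday (gaps cycle 1, 6, 1, 6, 1).
So the schedule is: every Monday and Tuesday.
Next Monday: Oct 12 2026.
The following Tuesday is Oct 13 2026.
Next Monday: Oct 19 2026.
Next Tuesday: Oct 20 2026.
The following Monday is Oct 26 2026.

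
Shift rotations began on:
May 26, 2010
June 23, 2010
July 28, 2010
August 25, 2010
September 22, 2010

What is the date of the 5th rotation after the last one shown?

Gaps: 28, 35, 28, 28 days — a mix of 28 and 35. Every date is a Wednesday.
Each is the 4th Wednesday of its month.
4th Wednesday of October 2010: October 27, 2010.
4th Wednesday of November 2010: November 24, 2010.
4th Wednesday of December 2010: December 22, 2010.
4th Wednesday of January 2011: January 26, 2011.
February 2011 — 4th Wednesday is February 23, 2011.

February 23, 2011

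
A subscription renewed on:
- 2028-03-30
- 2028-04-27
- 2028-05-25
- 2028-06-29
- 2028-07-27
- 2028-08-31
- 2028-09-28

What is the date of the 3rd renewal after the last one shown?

Every date is a Thursday; gaps 28, 28, 35, 28, 35, 28 days.
Each is the last Thursday of its month (at least one falls on the 29th or later, ruling out '4th Thursday').
Last Thursday of October 2028: 2028-10-26.
Last Thursday of November 2028: 2028-11-30.
Last Thursday of December 2028: 2028-12-28.

2028-12-28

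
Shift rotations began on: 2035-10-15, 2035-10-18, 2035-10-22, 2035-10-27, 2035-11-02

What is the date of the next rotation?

Gaps: 3, 4, 5, 6 days — each gap is 1 larger than the previous one.
Next gap: 7 days. 2035-11-02 + 7 days = 2035-11-09.

2035-11-09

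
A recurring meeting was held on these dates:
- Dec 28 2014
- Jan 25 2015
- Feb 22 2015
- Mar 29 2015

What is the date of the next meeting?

Every date is a Sunday; gaps 28, 28, 35 days.
Each is the last Sunday of its month (at least one falls on the 29th or later, ruling out '4th Sunday').
Last Sunday of April 2015: Apr 26 2015.

Apr 26 2015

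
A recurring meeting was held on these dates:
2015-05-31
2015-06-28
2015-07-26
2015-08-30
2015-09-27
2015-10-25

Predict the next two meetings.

These are Sundays with 28, 28, 35, 28, 28-day gaps.
Each is the final Sunday of its month — 2015-05-31 is past the 28th, so '4th Sunday' doesn't fit.
November 2015 ends with Sunday 2015-11-29.
Last Sunday of December 2015: 2015-12-27.

2015-11-29, 2015-12-27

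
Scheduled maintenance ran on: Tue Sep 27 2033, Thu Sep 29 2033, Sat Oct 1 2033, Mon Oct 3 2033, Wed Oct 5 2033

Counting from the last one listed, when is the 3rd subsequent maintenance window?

Tue Oct 11 2033

Every event comes 2 days after the last (2, 2, 2, 2).
Wed Oct 5 2033 + 2 days = Fri Oct 7 2033.
Fri Oct 7 2033 + 2 days = Sun Oct 9 2033.
Sun Oct 9 2033 + 2 days = Tue Oct 11 2033.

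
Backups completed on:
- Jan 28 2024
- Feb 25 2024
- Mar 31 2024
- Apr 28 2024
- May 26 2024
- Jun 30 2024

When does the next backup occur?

All Sundays; the gaps (28, 35, 28, 28, 35) vary with month length.
This is the last Sunday of each month.
July 2024 ends with Sunday Jul 28 2024.

Jul 28 2024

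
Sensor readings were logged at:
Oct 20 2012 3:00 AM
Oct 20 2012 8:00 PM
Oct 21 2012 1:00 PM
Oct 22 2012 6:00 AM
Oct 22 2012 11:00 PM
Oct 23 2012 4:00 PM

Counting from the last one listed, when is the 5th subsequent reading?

Spacing: 17, 17, 17, 17, 17 h — constant 17 h.
Oct 23 2012 4:00 PM + 17 h = Oct 24 2012 9:00 AM.
Oct 24 2012 9:00 AM + 17 h = Oct 25 2012 2:00 AM.
Oct 25 2012 2:00 AM + 17 h = Oct 25 2012 7:00 PM.
Oct 25 2012 7:00 PM + 17 h = Oct 26 2012 12:00 PM.
Oct 26 2012 12:00 PM + 17 h = Oct 27 2012 5:00 AM.

Oct 27 2012 5:00 AM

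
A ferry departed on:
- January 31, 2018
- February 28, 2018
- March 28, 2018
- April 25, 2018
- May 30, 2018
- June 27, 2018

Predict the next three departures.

All Wednesdays; the gaps (28, 28, 28, 35, 28) vary with month length.
This is the last Wednesday of each month.
Last Wednesday of July 2018: July 25, 2018.
August 2018 ends with Wednesday August 29, 2018.
Last Wednesday of September 2018: September 26, 2018.

July 25, 2018; August 29, 2018; September 26, 2018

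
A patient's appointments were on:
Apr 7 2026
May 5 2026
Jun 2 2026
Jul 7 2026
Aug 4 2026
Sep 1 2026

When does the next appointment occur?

Gaps: 28, 28, 35, 28, 28 days — a mix of 28 and 35. Every date is a Tuesday.
Each is the 1st Tuesday of its month.
1st Tuesday of October 2026: Oct 6 2026.

Oct 6 2026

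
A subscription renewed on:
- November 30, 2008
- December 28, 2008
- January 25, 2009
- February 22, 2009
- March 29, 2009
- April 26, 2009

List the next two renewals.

May 31, 2009; June 28, 2009

These are Sundays with 28, 28, 28, 35, 28-day gaps.
Each is the final Sunday of its month — November 30, 2008 is past the 28th, so '4th Sunday' doesn't fit.
Last Sunday of May 2009: May 31, 2009.
June 2009 ends with Sunday June 28, 2009.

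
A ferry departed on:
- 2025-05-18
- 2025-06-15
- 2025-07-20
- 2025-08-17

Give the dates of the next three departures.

These are Sundays at 28- or 35-day spacing (28, 35, 28).
The pattern: 3rd Sunday of the month.
3rd Sunday of September 2025: 2025-09-21.
October 2025 — 3rd Sunday is 2025-10-19.
3rd Sunday of November 2025: 2025-11-16.

2025-09-21, 2025-10-19, 2025-11-16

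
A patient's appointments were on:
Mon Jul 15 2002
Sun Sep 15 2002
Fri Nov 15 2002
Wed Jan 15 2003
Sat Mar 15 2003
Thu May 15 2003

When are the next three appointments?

Tue Jul 15 2003, Mon Sep 15 2003, Sat Nov 15 2003

The day-of-month is always 15 (62, 61, 61, 59, 61 days between events).
So this recurs on the 15th of every 2 months.
July 2003: Tue Jul 15 2003.
September 2003: Mon Sep 15 2003.
November 2003: Sat Nov 15 2003.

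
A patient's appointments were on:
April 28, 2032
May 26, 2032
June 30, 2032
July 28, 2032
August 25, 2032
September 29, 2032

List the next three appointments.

All Wednesdays; the gaps (28, 35, 28, 28, 35) vary with month length.
This is the last Wednesday of each month.
October 2032 ends with Wednesday October 27, 2032.
November 2032 ends with Wednesday November 24, 2032.
December 2032 ends with Wednesday December 29, 2032.

October 27, 2032; November 24, 2032; December 29, 2032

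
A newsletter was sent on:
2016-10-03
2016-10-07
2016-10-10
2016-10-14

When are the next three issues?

2016-10-17, 2016-10-21, 2016-10-24

The gap pattern 4, 3, 4 repeats every 2 events.
These are the Mondays and Fridays of each week.
The following Monday is 2016-10-17.
Next Friday: 2016-10-21.
Next Monday: 2016-10-24.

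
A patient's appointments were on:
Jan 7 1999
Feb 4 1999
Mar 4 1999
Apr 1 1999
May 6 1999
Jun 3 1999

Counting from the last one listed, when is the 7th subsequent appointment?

These are Thursdays at 28- or 35-day spacing (28, 28, 28, 35, 28).
The pattern: 1st Thursday of the month.
1st Thursday of July 1999: Jul 1 1999.
1st Thursday of August 1999: Aug 5 1999.
1st Thursday of September 1999: Sep 2 1999.
1st Thursday of October 1999: Oct 7 1999.
1st Thursday of November 1999: Nov 4 1999.
1st Thursday of December 1999: Dec 2 1999.
January 2000 — 1st Thursday is Jan 6 2000.

Jan 6 2000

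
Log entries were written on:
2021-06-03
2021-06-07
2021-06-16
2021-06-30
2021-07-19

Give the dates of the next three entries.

The spacing grows by 5 each time: 4, 9, 14, 19 days.
Next gap: 24 days. 2021-07-19 + 24 days = 2021-08-12.
Next gap: 29 days. 2021-08-12 + 29 days = 2021-09-10.
Next gap: 34 days. 2021-09-10 + 34 days = 2021-10-14.

2021-08-12, 2021-09-10, 2021-10-14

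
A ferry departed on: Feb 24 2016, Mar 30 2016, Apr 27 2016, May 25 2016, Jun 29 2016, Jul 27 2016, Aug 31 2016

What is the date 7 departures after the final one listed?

Every date is a Wednesday; gaps 35, 28, 28, 35, 28, 35 days.
Each is the last Wednesday of its month (at least one falls on the 29th or later, ruling out '4th Wednesday').
Last Wednesday of September 2016: Sep 28 2016.
Last Wednesday of October 2016: Oct 26 2016.
Last Wednesday of November 2016: Nov 30 2016.
December 2016 ends with Wednesday Dec 28 2016.
Last Wednesday of January 2017: Jan 25 2017.
Last Wednesday of February 2017: Feb 22 2017.
Last Wednesday of March 2017: Mar 29 2017.

Mar 29 2017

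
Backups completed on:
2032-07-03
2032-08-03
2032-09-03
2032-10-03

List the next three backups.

2032-11-03, 2032-12-03, 2033-01-03

Gaps: 31, 31, 30 days — not constant. Every event is on the 3rd of the month.
Pattern: the 3rd of each month.
November 2032: 2032-11-03.
Next: December 2032 → 2032-12-03.
Next: January 2033 → 2033-01-03.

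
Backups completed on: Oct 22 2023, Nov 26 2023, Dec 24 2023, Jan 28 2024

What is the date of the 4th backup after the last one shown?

May 26 2024

Gaps: 35, 28, 35 days — a mix of 28 and 35. Every date is a Sunday.
Each is the 4th Sunday of its month.
February 2024 — 4th Sunday is Feb 25 2024.
4th Sunday of March 2024: Mar 24 2024.
April 2024 — 4th Sunday is Apr 28 2024.
May 2024 — 4th Sunday is May 26 2024.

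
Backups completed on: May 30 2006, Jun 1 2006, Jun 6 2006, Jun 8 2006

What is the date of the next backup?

Jun 13 2006

Every event lands on a Tuesday or Thursday (gaps cycle 2, 5, 2).
So the schedule is: every Tuesday and Thursday.
Next Tuesday: Jun 13 2006.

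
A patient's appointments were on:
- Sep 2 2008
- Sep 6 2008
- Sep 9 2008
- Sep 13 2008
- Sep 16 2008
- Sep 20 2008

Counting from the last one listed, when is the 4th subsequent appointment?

Every event lands on a Tuesday or Saturday (gaps cycle 4, 3, 4, 3, 4).
So the schedule is: every Tuesday and Saturday.
The following Tuesday is Sep 23 2008.
Next Saturday: Sep 27 2008.
The following Tuesday is Sep 30 2008.
The following Saturday is Oct 4 2008.

Oct 4 2008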